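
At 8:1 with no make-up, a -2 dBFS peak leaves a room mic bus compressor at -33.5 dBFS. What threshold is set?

Gain reduction = -2 − (-33.5) = 31.5 dB; output overshoot = GR / (R − 1) = 31.5 / 7 = 4.5 dB.
Threshold = output − output overshoot = -33.5 − 4.5 = -38 dBFS.

-38 dBFS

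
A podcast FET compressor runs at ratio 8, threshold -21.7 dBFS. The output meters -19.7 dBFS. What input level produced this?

The compressed level sits -19.7 − (-21.7) = 2 dB over threshold.
Before 8:1 compression the overshoot was 2 × 8 = 16 dB, so input = -21.7 + 16 = -5.7 dBFS.

-5.7 dBFS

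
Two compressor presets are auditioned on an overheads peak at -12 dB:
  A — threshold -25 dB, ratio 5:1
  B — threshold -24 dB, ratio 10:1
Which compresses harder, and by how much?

A: overshoot 13 dB → output overshoot 2.6 dB → GR 10.4 dB.
B: overshoot 12 dB → output overshoot 1.2 dB → GR 10.8 dB.
B reduces 0.4 dB more.

B, by 0.4 dB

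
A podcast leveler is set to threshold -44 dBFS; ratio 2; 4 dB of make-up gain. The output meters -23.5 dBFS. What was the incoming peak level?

Remove make-up: -23.5 − 4 = -27.5 dBFS.
Post-compression overshoot = -27.5 − (-44) = 16.5 dB.
Undo the ratio: input overshoot = 16.5 × 2 = 33 dB, giving input = -11 dBFS.

-11 dBFS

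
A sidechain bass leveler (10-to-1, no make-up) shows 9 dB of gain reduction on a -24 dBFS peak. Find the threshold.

Gain reduction = -24 − (-33) = 9 dB; output overshoot = GR / (R − 1) = 9 / 9 = 1 dB.
Threshold = output − output overshoot = -33 − 1 = -34 dBFS.

-34 dBFS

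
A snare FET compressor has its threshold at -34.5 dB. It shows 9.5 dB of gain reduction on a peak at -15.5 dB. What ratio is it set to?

Input overshoot = -15.5 − (-34.5) = 19 dB.
Output overshoot = 19 − 9.5 = 9.5 dB.
Ratio = input overshoot / output overshoot = 19 / 9.5 = 2.

2:1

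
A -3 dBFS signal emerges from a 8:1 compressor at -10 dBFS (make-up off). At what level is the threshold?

-11 dBFS

Input is 8 dB above T (since output overshoot × R = input overshoot: (-10 − T)·8 = -3 − T gives T = -11 dBFS).
Check: -11 + (-3 − (-11))/8 = -11 + 1 = -10 dBFS. ✓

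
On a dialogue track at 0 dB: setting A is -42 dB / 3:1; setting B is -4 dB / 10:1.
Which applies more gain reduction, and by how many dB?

A, by 24.4 dB

A: 42 dB over, compressed to 14 dB over, so 28 dB of GR.
B: 4 dB over, compressed to 0.4 dB over, so 3.6 dB of GR.
Difference: 24.4 dB in favour of A.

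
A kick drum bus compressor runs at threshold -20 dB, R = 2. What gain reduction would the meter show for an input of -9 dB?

Overshoot = -9 − (-20) = 11 dB.
After 2:1 compression the overshoot becomes 11/2 = 5.5 dB.
So the signal is attenuated by 11 − 5.5 = 5.5 dB.

5.5 dB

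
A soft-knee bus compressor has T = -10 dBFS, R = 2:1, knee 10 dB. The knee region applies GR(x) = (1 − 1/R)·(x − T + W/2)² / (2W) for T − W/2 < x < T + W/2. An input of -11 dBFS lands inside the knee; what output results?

x − T + W/2 = -11 − (-10) + 5 = 4.
GR = (1 − 1/2) × 4² / 20 = 0.5 × 16 / 20 = 0.4 dB.
Output = -11 − 0.4 = -11.4 dBFS.

-11.4 dBFS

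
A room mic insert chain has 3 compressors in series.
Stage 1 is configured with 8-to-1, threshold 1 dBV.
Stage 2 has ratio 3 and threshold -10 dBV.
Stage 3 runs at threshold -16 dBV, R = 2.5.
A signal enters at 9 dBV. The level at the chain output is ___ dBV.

-12 dBV

Stage 1: overshoot 8 dB → 8/8 = 1 dB → 2 dBV.
Stage 2: overshoot 12 dB → 12/3 = 4 dB → -6 dBV.
Stage 3: -6 dBV is 10 dB over -16 dBV; at 2.5:1 that becomes 4 dB over, giving -12 dBV.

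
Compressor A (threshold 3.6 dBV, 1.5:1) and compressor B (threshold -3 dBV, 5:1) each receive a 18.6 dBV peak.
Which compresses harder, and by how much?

B, by 12.28 dB

A: overshoot 15 dB → output overshoot 10 dB → GR 5 dB.
B: overshoot 21.6 dB → output overshoot 4.32 dB → GR 17.28 dB.
B reduces 12.28 dB more.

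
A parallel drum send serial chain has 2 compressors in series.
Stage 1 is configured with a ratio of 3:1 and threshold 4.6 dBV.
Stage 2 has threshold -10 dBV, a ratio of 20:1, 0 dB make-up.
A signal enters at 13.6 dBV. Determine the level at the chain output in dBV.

-9.12 dBV

Stage 1: overshoot 9 dB → 9/3 = 3 dB → 7.6 dBV.
Stage 2: overshoot 17.6 dB → 17.6/20 = 0.88 dB → -9.12 dBV.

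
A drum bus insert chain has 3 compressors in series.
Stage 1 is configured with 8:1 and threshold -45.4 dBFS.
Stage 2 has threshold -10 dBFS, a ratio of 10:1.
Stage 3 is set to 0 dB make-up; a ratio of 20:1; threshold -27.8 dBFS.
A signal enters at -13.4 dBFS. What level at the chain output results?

-41.4 dBFS

Stage 1: 32 dB above -45.4 dBFS, reduced 8:1 to 4 dB above → -41.4 dBFS.
Stage 2: -41.4 dBFS ≤ -10 dBFS, so stage 2 doesn't engage; output -41.4 dBFS.
Stage 3: -41.4 dBFS ≤ -27.8 dBFS, so stage 3 doesn't engage; output -41.4 dBFS.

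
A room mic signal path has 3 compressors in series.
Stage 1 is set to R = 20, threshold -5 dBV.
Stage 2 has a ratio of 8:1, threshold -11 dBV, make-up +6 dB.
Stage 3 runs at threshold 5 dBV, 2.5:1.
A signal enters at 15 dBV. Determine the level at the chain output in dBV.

Stage 1: overshoot 20 dB → 20/20 = 1 dB → -4 dBV.
Stage 2: 7 dB above -11 dBV, reduced 8:1 to 0.875 dB above → -10.125 dBV; +6 dB make-up → -4.125 dBV.
Stage 3: -4.125 dBV ≤ 5 dBV, so stage 3 doesn't engage; output -4.125 dBV.

-4.125 dBV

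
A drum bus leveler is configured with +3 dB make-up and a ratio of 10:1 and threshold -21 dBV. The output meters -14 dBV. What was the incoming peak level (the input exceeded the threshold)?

Stripping the +3 dB make-up gives -17 dBV at the gain stage.
Post-compression overshoot = -17 − (-21) = 4 dB.
Before 10:1 compression the overshoot was 4 × 10 = 40 dB, so input = -21 + 40 = 19 dBV.

19 dBV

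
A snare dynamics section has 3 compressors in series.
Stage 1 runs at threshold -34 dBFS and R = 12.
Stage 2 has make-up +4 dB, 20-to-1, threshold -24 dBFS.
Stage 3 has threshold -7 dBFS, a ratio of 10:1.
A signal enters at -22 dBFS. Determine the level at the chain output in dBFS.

Stage 1: -22 dBFS is 12 dB over -34 dBFS; at 12:1 that becomes 1 dB over, giving -33 dBFS.
Stage 2: -33 dBFS ≤ -24 dBFS, so stage 2 doesn't engage; make-up brings it to -29 dBFS.
Stage 3: -29 dBFS is at or below the -7 dBFS threshold — no compression; output -29 dBFS.

-29 dBFS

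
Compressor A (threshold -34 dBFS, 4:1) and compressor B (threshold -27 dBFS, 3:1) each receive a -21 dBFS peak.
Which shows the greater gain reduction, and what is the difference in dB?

A, by 5.75 dB

A: 13 dB over, compressed to 3.25 dB over, so 9.75 dB of GR.
B: 6 dB over, compressed to 2 dB over, so 4 dB of GR.
Difference: 5.75 dB in favour of A.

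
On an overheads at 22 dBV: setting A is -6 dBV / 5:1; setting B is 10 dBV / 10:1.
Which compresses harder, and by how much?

A: 28 dB over, compressed to 5.6 dB over, so 22.4 dB of GR.
B: 12 dB over, compressed to 1.2 dB over, so 10.8 dB of GR.
A reduces 11.6 dB more.

A, by 11.6 dB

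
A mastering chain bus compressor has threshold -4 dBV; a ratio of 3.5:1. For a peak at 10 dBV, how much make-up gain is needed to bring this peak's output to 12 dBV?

The peak compresses to -4 + 14/3.5 = 0 dBV.
To reach 12 dBV requires 12 − 0 = 12 dB of make-up.

12 dB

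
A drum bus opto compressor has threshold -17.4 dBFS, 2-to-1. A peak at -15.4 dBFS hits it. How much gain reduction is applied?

1 dB

Overshoot = -15.4 − (-17.4) = 2 dB.
At 2:1, output sits 2/2 = 1 dB above threshold.
So the signal is attenuated by 2 − 1 = 1 dB.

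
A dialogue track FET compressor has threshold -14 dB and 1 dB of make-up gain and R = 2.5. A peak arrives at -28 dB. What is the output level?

-27 dB

-28 dB is 14 dB below the -14 dB threshold, so no gain reduction is applied.
Make-up gain adds 1 dB: -28 + 1 = -27 dB.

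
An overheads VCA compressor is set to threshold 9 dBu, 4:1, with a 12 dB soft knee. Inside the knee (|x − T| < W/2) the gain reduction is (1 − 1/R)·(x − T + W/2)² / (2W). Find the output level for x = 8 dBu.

x − T + W/2 = 8 − 9 + 6 = 5.
GR = (1 − 1/4) × 5² / 24 = 0.75 × 25 / 24 = 0.78125 dB.
Output = 8 − 0.78125 = 7.21875 dBu.

7.21875 dBu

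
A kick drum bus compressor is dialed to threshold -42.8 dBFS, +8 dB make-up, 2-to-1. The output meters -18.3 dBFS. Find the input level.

-9.8 dBFS

Stripping the +8 dB make-up gives -26.3 dBFS at the gain stage.
That's 16.5 dB above the -42.8 dBFS threshold.
Input overshoot = R × output overshoot = 33 dB → input = -42.8 + 33 = -9.8 dBFS.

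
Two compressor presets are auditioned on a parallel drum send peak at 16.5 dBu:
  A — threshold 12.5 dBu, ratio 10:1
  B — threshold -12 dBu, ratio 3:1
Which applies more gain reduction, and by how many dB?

B, by 15.4 dB

A: 4 dB over, compressed to 0.4 dB over, so 3.6 dB of GR.
B: 28.5 dB over, compressed to 9.5 dB over, so 19 dB of GR.
Difference: 15.4 dB in favour of B.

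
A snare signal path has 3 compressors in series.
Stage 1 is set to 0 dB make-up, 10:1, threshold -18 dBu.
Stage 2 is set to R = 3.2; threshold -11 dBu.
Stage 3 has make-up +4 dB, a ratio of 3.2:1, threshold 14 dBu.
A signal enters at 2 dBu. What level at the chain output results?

-12 dBu

Stage 1: 2 dBu is 20 dB over -18 dBu; at 10:1 that becomes 2 dB over, giving -16 dBu.
Stage 2: -16 dBu ≤ -11 dBu, so stage 2 doesn't engage; output -16 dBu.
Stage 3: -16 dBu ≤ 14 dBu, so stage 3 doesn't engage; make-up brings it to -12 dBu.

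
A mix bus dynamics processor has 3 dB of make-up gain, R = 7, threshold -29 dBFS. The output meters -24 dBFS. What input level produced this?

-15 dBFS

Remove make-up: -24 − 3 = -27 dBFS.
The compressed level sits -27 − (-29) = 2 dB over threshold.
Undo the ratio: input overshoot = 2 × 7 = 14 dB, giving input = -15 dBFS.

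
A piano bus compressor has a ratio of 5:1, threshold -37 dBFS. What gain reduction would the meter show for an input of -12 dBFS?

The signal is 25 dB above threshold.
After 5:1 compression the overshoot becomes 25/5 = 5 dB.
So the signal is attenuated by 25 − 5 = 20 dB.

20 dB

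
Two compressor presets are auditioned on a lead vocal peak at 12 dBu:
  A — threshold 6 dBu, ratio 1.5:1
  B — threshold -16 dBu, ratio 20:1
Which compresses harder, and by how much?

A: overshoot 6 dB → output overshoot 4 dB → GR 2 dB.
B: overshoot 28 dB → output overshoot 1.4 dB → GR 26.6 dB.
B applies 24.6 dB more gain reduction.

B, by 24.6 dB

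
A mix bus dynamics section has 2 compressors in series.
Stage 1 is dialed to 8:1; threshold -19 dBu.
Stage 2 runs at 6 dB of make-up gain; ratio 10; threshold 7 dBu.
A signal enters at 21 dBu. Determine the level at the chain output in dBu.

-8 dBu

Stage 1: 21 dBu is 40 dB over -19 dBu; at 8:1 that becomes 5 dB over, giving -14 dBu.
Stage 2: -14 dBu ≤ 7 dBu, so stage 2 doesn't engage; make-up brings it to -8 dBu.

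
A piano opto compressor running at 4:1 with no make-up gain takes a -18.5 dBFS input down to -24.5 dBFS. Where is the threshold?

-26.5 dBFS

Let T be the threshold. Output overshoot = (input overshoot)/R, so -24.5 − T = (-18.5 − T)/4.
4·(-24.5 − T) = -18.5 − T → 3·T = -98 − (-18.5) = -79.5.
T = -79.5/3 = -26.5 dBFS.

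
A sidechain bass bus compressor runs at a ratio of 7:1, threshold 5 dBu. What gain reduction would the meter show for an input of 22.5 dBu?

Overshoot = 22.5 − 5 = 17.5 dB.
At 7:1, output sits 17.5/7 = 2.5 dB above threshold.
So the signal is attenuated by 17.5 − 2.5 = 15 dB.

15 dB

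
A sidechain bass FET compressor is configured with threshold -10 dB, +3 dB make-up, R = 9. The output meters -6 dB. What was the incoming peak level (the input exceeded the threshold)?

-1 dB

Stripping the +3 dB make-up gives -9 dB at the gain stage.
Post-compression overshoot = -9 − (-10) = 1 dB.
Before 9:1 compression the overshoot was 1 × 9 = 9 dB, so input = -10 + 9 = -1 dB.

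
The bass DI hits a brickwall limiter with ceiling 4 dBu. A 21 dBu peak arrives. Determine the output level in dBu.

At ∞:1, everything above 4 dBu is held at the ceiling.

4 dBu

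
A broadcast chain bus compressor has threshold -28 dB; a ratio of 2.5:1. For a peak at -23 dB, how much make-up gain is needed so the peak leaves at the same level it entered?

3 dB

The peak compresses to -28 + 5/2.5 = -26 dB.
To reach -23 dB requires -23 − (-26) = 3 dB of make-up.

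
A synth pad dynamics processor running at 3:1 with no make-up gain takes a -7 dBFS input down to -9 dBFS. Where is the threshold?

Let T be the threshold. Output overshoot = (input overshoot)/R, so -9 − T = (-7 − T)/3.
3·(-9 − T) = -7 − T → 2·T = -27 − (-7) = -20.
T = -20/2 = -10 dBFS.

-10 dBFS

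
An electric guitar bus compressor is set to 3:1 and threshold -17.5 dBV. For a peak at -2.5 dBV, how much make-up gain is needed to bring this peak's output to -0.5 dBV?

12 dB

Without make-up, output = threshold + overshoot/3 = -17.5 + 5 = -12.5 dBV.
Gap to target: 12 dB.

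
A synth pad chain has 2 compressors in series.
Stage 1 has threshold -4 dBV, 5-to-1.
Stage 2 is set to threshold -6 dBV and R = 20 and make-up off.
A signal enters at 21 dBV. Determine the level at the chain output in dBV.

Stage 1: overshoot 25 dB → 25/5 = 5 dB → 1 dBV.
Stage 2: 1 dBV is 7 dB over -6 dBV; at 20:1 that becomes 0.35 dB over, giving -5.65 dBV.

-5.65 dBV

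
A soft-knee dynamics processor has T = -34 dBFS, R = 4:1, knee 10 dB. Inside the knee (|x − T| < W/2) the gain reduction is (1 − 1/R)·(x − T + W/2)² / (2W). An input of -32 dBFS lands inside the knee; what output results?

-33.8375 dBFS

x − T + W/2 = -32 − (-34) + 5 = 7.
GR = (1 − 1/4) × 7² / 20 = 0.75 × 49 / 20 = 1.8375 dB.
Output = -32 − 1.8375 = -33.8375 dBFS.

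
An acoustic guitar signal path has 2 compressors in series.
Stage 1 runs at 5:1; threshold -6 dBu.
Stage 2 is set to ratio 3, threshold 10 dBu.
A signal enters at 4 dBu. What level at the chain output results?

-4 dBu

Stage 1: 4 dBu is 10 dB over -6 dBu; at 5:1 that becomes 2 dB over, giving -4 dBu.
Stage 2: -4 dBu ≤ 10 dBu, so stage 2 doesn't engage; output -4 dBu.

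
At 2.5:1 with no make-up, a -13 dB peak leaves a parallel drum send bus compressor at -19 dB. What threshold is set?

-23 dB

Input is 10 dB above T (since output overshoot × R = input overshoot: (-19 − T)·2.5 = -13 − T gives T = -23 dB).
Check: -23 + (-13 − (-23))/2.5 = -23 + 4 = -19 dB. ✓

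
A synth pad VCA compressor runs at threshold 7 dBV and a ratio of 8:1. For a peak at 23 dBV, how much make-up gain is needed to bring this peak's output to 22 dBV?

13 dB

Without make-up, output = threshold + overshoot/8 = 7 + 2 = 9 dBV.
Gap to target: 13 dB.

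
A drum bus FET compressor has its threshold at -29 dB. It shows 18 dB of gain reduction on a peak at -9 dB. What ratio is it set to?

Input overshoot = -9 − (-29) = 20 dB.
Output overshoot = 20 − 18 = 2 dB.
Ratio = input overshoot / output overshoot = 20 / 2 = 10.

10:1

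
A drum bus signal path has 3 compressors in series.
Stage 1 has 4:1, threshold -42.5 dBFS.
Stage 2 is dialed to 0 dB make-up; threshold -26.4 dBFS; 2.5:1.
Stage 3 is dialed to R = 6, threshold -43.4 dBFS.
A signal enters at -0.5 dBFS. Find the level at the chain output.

Stage 1: overshoot 42 dB → 42/4 = 10.5 dB → -32 dBFS.
Stage 2: -32 dBFS is at or below the -26.4 dBFS threshold — no compression; output -32 dBFS.
Stage 3: overshoot 11.4 dB → 11.4/6 = 1.9 dB → -41.5 dBFS.

-41.5 dBFS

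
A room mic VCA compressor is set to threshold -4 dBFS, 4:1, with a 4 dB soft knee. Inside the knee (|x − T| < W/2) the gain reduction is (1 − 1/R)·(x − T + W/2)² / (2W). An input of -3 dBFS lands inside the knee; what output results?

x − T + W/2 = -3 − (-4) + 2 = 3.
GR = (1 − 1/4) × 3² / 8 = 0.75 × 9 / 8 = 0.84375 dB.
Output = -3 − 0.84375 = -3.84375 dBFS.

-3.84375 dBFS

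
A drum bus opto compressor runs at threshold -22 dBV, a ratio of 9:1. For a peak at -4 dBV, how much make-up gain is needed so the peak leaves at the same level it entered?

16 dB

The peak compresses to -22 + 18/9 = -20 dBV.
To reach -4 dBV requires -4 − (-20) = 16 dB of make-up.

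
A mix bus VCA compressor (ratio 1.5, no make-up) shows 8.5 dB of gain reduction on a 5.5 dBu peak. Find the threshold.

-20 dBu

Input is 25.5 dB above T (since output overshoot × R = input overshoot: (-3 − T)·1.5 = 5.5 − T gives T = -20 dBu).
Check: -20 + (5.5 − (-20))/1.5 = -20 + 17 = -3 dBu. ✓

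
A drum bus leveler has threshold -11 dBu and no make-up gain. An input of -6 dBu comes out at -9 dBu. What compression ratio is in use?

2.5:1

Input overshoot = -6 − (-11) = 5 dB; output overshoot = -9 − (-11) = 2 dB.
Ratio = 5 / 2 = 2.5.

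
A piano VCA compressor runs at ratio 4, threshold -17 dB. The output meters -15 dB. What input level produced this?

The compressed level sits -15 − (-17) = 2 dB over threshold.
Undo the ratio: input overshoot = 2 × 4 = 8 dB, giving input = -9 dB.

-9 dB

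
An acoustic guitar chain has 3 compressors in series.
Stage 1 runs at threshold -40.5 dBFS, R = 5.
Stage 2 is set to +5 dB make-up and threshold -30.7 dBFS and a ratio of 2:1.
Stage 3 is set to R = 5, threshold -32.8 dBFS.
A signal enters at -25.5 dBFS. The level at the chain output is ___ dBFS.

Stage 1: overshoot 15 dB → 15/5 = 3 dB → -37.5 dBFS.
Stage 2: below threshold (-37.5 ≤ -30.7); passes unchanged; make-up brings it to -32.5 dBFS.
Stage 3: 0.3 dB above -32.8 dBFS, reduced 5:1 to 0.06 dB above → -32.74 dBFS.

-32.74 dBFS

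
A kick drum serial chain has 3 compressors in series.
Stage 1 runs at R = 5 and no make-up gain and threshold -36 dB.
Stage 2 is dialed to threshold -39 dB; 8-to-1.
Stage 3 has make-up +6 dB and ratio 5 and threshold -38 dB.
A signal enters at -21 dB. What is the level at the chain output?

-32.25 dB

Stage 1: overshoot 15 dB → 15/5 = 3 dB → -33 dB.
Stage 2: overshoot 6 dB → 6/8 = 0.75 dB → -38.25 dB.
Stage 3: below threshold (-38.25 ≤ -38); passes unchanged; make-up brings it to -32.25 dB.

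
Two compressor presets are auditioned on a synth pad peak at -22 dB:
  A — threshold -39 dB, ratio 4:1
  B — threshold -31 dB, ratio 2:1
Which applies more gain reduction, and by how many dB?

A, by 8.25 dB

A: overshoot 17 dB → output overshoot 4.25 dB → GR 12.75 dB.
B: overshoot 9 dB → output overshoot 4.5 dB → GR 4.5 dB.
Difference: 8.25 dB in favour of A.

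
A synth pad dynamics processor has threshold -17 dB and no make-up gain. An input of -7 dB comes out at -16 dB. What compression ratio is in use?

10:1

Input overshoot = -7 − (-17) = 10 dB; output overshoot = -16 − (-17) = 1 dB.
Ratio = 10 / 1 = 10.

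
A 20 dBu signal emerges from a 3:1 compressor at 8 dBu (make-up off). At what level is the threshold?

2 dBu

Gain reduction = 20 − 8 = 12 dB; output overshoot = GR / (R − 1) = 12 / 2 = 6 dB.
Threshold = output − output overshoot = 8 − 6 = 2 dBu.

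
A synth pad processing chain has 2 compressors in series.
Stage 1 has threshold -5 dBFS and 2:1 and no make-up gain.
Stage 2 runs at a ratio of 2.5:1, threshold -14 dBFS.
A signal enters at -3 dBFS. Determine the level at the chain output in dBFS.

Stage 1: -3 dBFS is 2 dB over -5 dBFS; at 2:1 that becomes 1 dB over, giving -4 dBFS.
Stage 2: overshoot 10 dB → 10/2.5 = 4 dB → -10 dBFS.

-10 dBFS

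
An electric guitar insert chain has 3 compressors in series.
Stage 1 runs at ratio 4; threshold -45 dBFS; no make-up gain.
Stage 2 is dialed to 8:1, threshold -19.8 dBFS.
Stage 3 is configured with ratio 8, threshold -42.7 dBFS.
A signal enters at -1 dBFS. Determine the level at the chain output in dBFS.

Stage 1: 44 dB above -45 dBFS, reduced 4:1 to 11 dB above → -34 dBFS.
Stage 2: -34 dBFS ≤ -19.8 dBFS, so stage 2 doesn't engage; output -34 dBFS.
Stage 3: overshoot 8.7 dB → 8.7/8 = 1.0875 dB → -41.6125 dBFS.

-41.6125 dBFS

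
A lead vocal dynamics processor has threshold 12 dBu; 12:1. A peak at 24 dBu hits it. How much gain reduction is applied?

11 dB

24 dBu exceeds the threshold by 12 dB.
After 12:1 compression the overshoot becomes 12/12 = 1 dB.
GR = overshoot in − overshoot out = 12 − 1 = 11 dB.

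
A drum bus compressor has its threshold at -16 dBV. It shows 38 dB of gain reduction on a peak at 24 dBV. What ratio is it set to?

20:1

Input overshoot = 24 − (-16) = 40 dB.
Output overshoot = 40 − 38 = 2 dB.
Ratio = input overshoot / output overshoot = 40 / 2 = 20.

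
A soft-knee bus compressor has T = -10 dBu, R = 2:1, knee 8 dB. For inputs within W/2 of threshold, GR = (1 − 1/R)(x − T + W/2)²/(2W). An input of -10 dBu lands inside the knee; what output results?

-10.5 dBu

x − T + W/2 = -10 − (-10) + 4 = 4.
GR = (1 − 1/2) × 4² / 16 = 0.5 × 16 / 16 = 0.5 dB.
Output = -10 − 0.5 = -10.5 dBu.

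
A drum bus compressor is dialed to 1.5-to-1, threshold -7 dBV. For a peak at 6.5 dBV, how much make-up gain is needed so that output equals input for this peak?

Overshoot 13.5 dB → 13.5/1.5 = 9 dB after compression, so the compressed level is -7 + 9 = 2 dBV.
Make-up = target − compressed = 6.5 − 2 = 4.5 dB.

4.5 dB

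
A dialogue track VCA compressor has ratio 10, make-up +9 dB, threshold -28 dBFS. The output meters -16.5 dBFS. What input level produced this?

-3 dBFS

Before make-up, the level was -16.5 − 9 = -25.5 dBFS.
The compressed level sits -25.5 − (-28) = 2.5 dB over threshold.
Before 10:1 compression the overshoot was 2.5 × 10 = 25 dB, so input = -28 + 25 = -3 dBFS.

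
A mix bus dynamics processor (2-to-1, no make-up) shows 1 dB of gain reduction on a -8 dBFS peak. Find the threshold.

-10 dBFS

Gain reduction = -8 − (-9) = 1 dB; output overshoot = GR / (R − 1) = 1 / 1 = 1 dB.
Threshold = output − output overshoot = -9 − 1 = -10 dBFS.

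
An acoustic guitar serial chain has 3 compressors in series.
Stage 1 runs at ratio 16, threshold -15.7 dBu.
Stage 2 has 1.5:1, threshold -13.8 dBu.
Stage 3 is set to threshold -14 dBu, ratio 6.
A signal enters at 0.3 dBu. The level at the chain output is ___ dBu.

-14.7 dBu

Stage 1: 16 dB above -15.7 dBu, reduced 16:1 to 1 dB above → -14.7 dBu.
Stage 2: below threshold (-14.7 ≤ -13.8); passes unchanged; output -14.7 dBu.
Stage 3: below threshold (-14.7 ≤ -14); passes unchanged; output -14.7 dBu.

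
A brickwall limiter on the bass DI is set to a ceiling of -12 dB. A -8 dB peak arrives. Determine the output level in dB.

-12 dB

A brickwall limiter is an ∞:1 compressor: any input above the ceiling is clamped to -12 dB.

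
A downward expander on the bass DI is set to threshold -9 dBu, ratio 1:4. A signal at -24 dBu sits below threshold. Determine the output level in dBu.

-69 dBu

Undershoot = (-9) − (-24) = 15 dB.
At 1:4, that expands to 60 dB under threshold.
Output = -9 − 60 = -69 dBu.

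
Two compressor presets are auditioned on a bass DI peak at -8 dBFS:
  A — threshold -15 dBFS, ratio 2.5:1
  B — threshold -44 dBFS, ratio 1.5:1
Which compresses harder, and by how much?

A: GR = 7 − 7/2.5 = 4.2 dB.
B: GR = 36 − 36/1.5 = 12 dB.
Difference: 7.8 dB in favour of B.

B, by 7.8 dB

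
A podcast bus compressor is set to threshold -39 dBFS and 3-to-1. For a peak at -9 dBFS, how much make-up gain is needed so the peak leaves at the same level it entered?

20 dB

Overshoot 30 dB → 30/3 = 10 dB after compression, so the compressed level is -39 + 10 = -29 dBFS.
Make-up = target − compressed = -9 − (-29) = 20 dB.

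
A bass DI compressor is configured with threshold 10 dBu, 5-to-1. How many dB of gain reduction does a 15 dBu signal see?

4 dB

The signal is 5 dB above threshold.
At 5:1, output sits 5/5 = 1 dB above threshold.
Gain reduction = 5 − 1 = 4 dB.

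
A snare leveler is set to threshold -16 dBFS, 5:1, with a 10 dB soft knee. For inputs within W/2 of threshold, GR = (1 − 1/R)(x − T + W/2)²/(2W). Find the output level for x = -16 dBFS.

x − T + W/2 = -16 − (-16) + 5 = 5.
GR = (1 − 1/5) × 5² / 20 = 0.8 × 25 / 20 = 1 dB.
Output = -16 − 1 = -17 dBFS.

-17 dBFS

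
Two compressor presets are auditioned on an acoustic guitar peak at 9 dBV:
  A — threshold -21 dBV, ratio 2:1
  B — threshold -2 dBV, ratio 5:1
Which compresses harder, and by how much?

A: overshoot 30 dB → output overshoot 15 dB → GR 15 dB.
B: overshoot 11 dB → output overshoot 2.2 dB → GR 8.8 dB.
Difference: 6.2 dB in favour of A.

A, by 6.2 dB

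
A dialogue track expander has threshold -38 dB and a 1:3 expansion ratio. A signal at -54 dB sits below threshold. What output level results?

-86 dB

Undershoot = (-38) − (-54) = 16 dB.
At 1:3, that expands to 48 dB under threshold.
Output = -38 − 48 = -86 dB.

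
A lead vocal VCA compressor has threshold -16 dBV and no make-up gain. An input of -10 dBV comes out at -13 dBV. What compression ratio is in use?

2:1

Input overshoot = -10 − (-16) = 6 dB; output overshoot = -13 − (-16) = 3 dB.
Ratio = 6 / 3 = 2.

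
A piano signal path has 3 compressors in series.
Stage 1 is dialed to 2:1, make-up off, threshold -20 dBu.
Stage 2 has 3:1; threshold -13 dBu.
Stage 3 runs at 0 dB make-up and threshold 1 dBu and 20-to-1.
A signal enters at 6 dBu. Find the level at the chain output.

-11 dBu

Stage 1: 6 dBu is 26 dB over -20 dBu; at 2:1 that becomes 13 dB over, giving -7 dBu.
Stage 2: 6 dB above -13 dBu, reduced 3:1 to 2 dB above → -11 dBu.
Stage 3: -11 dBu ≤ 1 dBu, so stage 3 doesn't engage; output -11 dBu.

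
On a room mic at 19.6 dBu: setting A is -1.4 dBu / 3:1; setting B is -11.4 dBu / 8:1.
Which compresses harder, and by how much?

A: overshoot 21 dB → output overshoot 7 dB → GR 14 dB.
B: overshoot 31 dB → output overshoot 3.875 dB → GR 27.125 dB.
B applies 13.125 dB more gain reduction.

B, by 13.125 dB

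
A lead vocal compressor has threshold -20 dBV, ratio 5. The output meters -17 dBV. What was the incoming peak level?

-5 dBV

The compressed level sits -17 − (-20) = 3 dB over threshold.
Undo the ratio: input overshoot = 3 × 5 = 15 dB, giving input = -5 dBV.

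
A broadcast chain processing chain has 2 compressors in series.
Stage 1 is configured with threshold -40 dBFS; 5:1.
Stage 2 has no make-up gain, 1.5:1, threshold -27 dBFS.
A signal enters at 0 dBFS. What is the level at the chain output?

Stage 1: overshoot 40 dB → 40/5 = 8 dB → -32 dBFS.
Stage 2: below threshold (-32 ≤ -27); passes unchanged; output -32 dBFS.

-32 dBFS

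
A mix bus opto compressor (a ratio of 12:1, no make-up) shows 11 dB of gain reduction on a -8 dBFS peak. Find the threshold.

Input is 12 dB above T (since output overshoot × R = input overshoot: (-19 − T)·12 = -8 − T gives T = -20 dBFS).
Check: -20 + (-8 − (-20))/12 = -20 + 1 = -19 dBFS. ✓

-20 dBFS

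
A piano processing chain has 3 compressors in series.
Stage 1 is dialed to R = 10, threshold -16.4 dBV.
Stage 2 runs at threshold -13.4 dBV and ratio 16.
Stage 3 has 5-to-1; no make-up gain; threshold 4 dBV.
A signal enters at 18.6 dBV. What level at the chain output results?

-13.36875 dBV

Stage 1: 35 dB above -16.4 dBV, reduced 10:1 to 3.5 dB above → -12.9 dBV.
Stage 2: overshoot 0.5 dB → 0.5/16 = 0.03125 dB → -13.36875 dBV.
Stage 3: -13.36875 dBV ≤ 4 dBV, so stage 3 doesn't engage; output -13.36875 dBV.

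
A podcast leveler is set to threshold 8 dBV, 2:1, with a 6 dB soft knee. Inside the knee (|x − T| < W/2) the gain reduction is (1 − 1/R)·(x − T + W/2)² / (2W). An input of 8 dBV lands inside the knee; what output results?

7.625 dBV

x − T + W/2 = 8 − 8 + 3 = 3.
GR = (1 − 1/2) × 3² / 12 = 0.5 × 9 / 12 = 0.375 dB.
Output = 8 − 0.375 = 7.625 dBV.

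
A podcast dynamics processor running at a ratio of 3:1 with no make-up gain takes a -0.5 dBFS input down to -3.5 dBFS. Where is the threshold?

-5 dBFS

Input is 4.5 dB above T (since output overshoot × R = input overshoot: (-3.5 − T)·3 = -0.5 − T gives T = -5 dBFS).
Check: -5 + (-0.5 − (-5))/3 = -5 + 1.5 = -3.5 dBFS. ✓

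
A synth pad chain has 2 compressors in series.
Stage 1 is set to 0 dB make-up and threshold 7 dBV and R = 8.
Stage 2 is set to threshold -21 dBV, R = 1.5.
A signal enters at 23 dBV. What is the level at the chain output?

-1 dBV

Stage 1: 16 dB above 7 dBV, reduced 8:1 to 2 dB above → 9 dBV.
Stage 2: 30 dB above -21 dBV, reduced 1.5:1 to 20 dB above → -1 dBV.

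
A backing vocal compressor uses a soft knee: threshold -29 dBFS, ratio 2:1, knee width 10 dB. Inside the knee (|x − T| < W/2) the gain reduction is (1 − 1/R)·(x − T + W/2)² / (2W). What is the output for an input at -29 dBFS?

x − T + W/2 = -29 − (-29) + 5 = 5.
GR = (1 − 1/2) × 5² / 20 = 0.5 × 25 / 20 = 0.625 dB.
Output = -29 − 0.625 = -29.625 dBFS.

-29.625 dBFS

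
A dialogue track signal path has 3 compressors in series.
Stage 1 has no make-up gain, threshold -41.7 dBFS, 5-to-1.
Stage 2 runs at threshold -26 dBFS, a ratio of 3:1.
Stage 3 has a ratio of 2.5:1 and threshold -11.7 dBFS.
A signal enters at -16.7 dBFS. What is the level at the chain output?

Stage 1: overshoot 25 dB → 25/5 = 5 dB → -36.7 dBFS.
Stage 2: below threshold (-36.7 ≤ -26); passes unchanged; output -36.7 dBFS.
Stage 3: -36.7 dBFS ≤ -11.7 dBFS, so stage 3 doesn't engage; output -36.7 dBFS.

-36.7 dBFS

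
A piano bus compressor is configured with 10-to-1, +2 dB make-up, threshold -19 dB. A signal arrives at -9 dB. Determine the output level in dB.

The input is 10 dB above the -19 dB threshold.
At 10:1 the overshoot is divided by 10, leaving 1 dB above threshold.
Output = -19 + 1 = -18 dB; make-up adds 2 dB, giving -16 dB.

-16 dB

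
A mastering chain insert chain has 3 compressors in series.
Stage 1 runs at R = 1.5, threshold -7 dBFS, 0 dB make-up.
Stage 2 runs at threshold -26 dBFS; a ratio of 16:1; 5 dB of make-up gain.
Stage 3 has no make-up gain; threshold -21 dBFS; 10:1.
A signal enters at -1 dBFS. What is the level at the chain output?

Stage 1: 6 dB above -7 dBFS, reduced 1.5:1 to 4 dB above → -3 dBFS.
Stage 2: overshoot 23 dB → 23/16 = 1.4375 dB → -24.5625 dBFS; +5 dB make-up → -19.5625 dBFS.
Stage 3: overshoot 1.4375 dB → 1.4375/10 = 0.14375 dB → -20.85625 dBFS.

-20.85625 dBFS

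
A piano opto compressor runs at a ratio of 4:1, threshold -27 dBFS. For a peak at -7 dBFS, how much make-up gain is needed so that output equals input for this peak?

Overshoot 20 dB → 20/4 = 5 dB after compression, so the compressed level is -27 + 5 = -22 dBFS.
Make-up = target − compressed = -7 − (-22) = 15 dB.

15 dB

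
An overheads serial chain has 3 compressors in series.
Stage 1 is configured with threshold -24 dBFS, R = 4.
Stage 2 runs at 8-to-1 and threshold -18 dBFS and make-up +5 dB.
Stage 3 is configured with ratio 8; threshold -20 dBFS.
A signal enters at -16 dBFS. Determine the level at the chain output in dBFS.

Stage 1: -16 dBFS is 8 dB over -24 dBFS; at 4:1 that becomes 2 dB over, giving -22 dBFS.
Stage 2: -22 dBFS ≤ -18 dBFS, so stage 2 doesn't engage; make-up brings it to -17 dBFS.
Stage 3: 3 dB above -20 dBFS, reduced 8:1 to 0.375 dB above → -19.625 dBFS.

-19.625 dBFS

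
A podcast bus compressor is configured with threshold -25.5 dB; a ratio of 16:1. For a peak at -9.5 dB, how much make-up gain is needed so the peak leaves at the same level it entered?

15 dB

Without make-up, output = threshold + overshoot/16 = -25.5 + 1 = -24.5 dB.
Gap to target: 15 dB.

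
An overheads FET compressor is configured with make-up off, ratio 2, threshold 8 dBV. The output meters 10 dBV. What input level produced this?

That's 2 dB above the 8 dBV threshold.
Undo the ratio: input overshoot = 2 × 2 = 4 dB, giving input = 12 dBV.

12 dBV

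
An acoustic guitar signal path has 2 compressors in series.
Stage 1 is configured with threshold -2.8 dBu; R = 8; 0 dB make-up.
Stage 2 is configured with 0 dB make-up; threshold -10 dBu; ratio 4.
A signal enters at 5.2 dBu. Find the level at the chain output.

-7.95 dBu

Stage 1: 5.2 dBu is 8 dB over -2.8 dBu; at 8:1 that becomes 1 dB over, giving -1.8 dBu.
Stage 2: overshoot 8.2 dB → 8.2/4 = 2.05 dB → -7.95 dBu.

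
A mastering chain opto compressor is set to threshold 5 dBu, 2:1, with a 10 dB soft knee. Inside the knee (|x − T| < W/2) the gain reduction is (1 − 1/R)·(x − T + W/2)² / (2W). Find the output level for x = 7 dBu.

5.775 dBu

x − T + W/2 = 7 − 5 + 5 = 7.
GR = (1 − 1/2) × 7² / 20 = 0.5 × 49 / 20 = 1.225 dB.
Output = 7 − 1.225 = 5.775 dBu.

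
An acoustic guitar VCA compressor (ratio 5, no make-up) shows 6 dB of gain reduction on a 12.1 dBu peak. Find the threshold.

Gain reduction = 12.1 − 6.1 = 6 dB; output overshoot = GR / (R − 1) = 6 / 4 = 1.5 dB.
Threshold = output − output overshoot = 6.1 − 1.5 = 4.6 dBu.

4.6 dBu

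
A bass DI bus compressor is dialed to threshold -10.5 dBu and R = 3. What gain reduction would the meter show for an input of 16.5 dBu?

18 dB

The signal is 27 dB above threshold.
A 3:1 ratio leaves 9 dB of that excess.
GR = overshoot in − overshoot out = 27 − 9 = 18 dB.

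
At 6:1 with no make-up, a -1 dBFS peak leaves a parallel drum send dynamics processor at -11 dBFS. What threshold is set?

-13 dBFS

Input is 12 dB above T (since output overshoot × R = input overshoot: (-11 − T)·6 = -1 − T gives T = -13 dBFS).
Check: -13 + (-1 − (-13))/6 = -13 + 2 = -11 dBFS. ✓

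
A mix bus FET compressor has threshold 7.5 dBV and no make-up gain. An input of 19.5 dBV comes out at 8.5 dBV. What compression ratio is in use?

Input overshoot = 19.5 − 7.5 = 12 dB; output overshoot = 8.5 − 7.5 = 1 dB.
Ratio = 12 / 1 = 12.

12:1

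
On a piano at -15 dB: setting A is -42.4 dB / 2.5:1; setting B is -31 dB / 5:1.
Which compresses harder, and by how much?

A: 27.4 dB over, compressed to 10.96 dB over, so 16.44 dB of GR.
B: 16 dB over, compressed to 3.2 dB over, so 12.8 dB of GR.
Difference: 3.64 dB in favour of A.

A, by 3.64 dB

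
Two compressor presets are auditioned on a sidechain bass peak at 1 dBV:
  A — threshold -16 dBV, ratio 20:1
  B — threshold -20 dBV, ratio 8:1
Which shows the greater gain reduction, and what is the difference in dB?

B, by 2.225 dB

A: GR = 17 − 17/20 = 16.15 dB.
B: GR = 21 − 21/8 = 18.375 dB.
Difference: 2.225 dB in favour of B.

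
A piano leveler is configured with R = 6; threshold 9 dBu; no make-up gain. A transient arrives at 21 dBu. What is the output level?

11 dBu

Overshoot: 21 − 9 = 12 dB.
At 6:1 the overshoot is divided by 6, leaving 2 dB above threshold.
Output = 9 + 2 = 11 dBu.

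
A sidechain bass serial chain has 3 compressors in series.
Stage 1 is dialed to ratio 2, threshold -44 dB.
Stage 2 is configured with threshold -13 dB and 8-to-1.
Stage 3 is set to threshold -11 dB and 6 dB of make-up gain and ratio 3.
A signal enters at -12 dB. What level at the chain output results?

Stage 1: 32 dB above -44 dB, reduced 2:1 to 16 dB above → -28 dB.
Stage 2: below threshold (-28 ≤ -13); passes unchanged; output -28 dB.
Stage 3: below threshold (-28 ≤ -11); passes unchanged; make-up brings it to -22 dB.

-22 dB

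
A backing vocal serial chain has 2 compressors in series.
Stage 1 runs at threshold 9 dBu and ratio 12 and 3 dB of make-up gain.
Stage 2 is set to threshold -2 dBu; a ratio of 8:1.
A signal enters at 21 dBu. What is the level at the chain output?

Stage 1: overshoot 12 dB → 12/12 = 1 dB → 10 dBu; +3 dB make-up → 13 dBu.
Stage 2: 13 dBu is 15 dB over -2 dBu; at 8:1 that becomes 1.875 dB over, giving -0.125 dBu.

-0.125 dBu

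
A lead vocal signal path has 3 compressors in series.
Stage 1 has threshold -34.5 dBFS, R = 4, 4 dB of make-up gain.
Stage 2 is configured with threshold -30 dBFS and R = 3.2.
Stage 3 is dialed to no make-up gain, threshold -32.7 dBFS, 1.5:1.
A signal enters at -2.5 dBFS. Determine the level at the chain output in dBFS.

-29.3375 dBFS

Stage 1: -2.5 dBFS is 32 dB over -34.5 dBFS; at 4:1 that becomes 8 dB over, giving -26.5 dBFS; +4 dB make-up → -22.5 dBFS.
Stage 2: overshoot 7.5 dB → 7.5/3.2 = 2.34375 dB → -27.65625 dBFS.
Stage 3: overshoot 5.04375 dB → 5.04375/1.5 = 3.3625 dB → -29.3375 dBFS.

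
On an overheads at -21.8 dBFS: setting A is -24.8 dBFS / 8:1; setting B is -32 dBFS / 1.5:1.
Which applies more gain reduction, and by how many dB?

A: overshoot 3 dB → output overshoot 0.375 dB → GR 2.625 dB.
B: overshoot 10.2 dB → output overshoot 6.8 dB → GR 3.4 dB.
B applies 0.775 dB more gain reduction.

B, by 0.775 dB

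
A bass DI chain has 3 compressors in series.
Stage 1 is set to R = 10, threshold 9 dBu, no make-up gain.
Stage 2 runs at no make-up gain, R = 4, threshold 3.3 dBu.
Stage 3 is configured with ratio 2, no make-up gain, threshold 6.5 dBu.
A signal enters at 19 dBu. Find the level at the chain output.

Stage 1: overshoot 10 dB → 10/10 = 1 dB → 10 dBu.
Stage 2: 10 dBu is 6.7 dB over 3.3 dBu; at 4:1 that becomes 1.675 dB over, giving 4.975 dBu.
Stage 3: 4.975 dBu is at or below the 6.5 dBu threshold — no compression; output 4.975 dBu.

4.975 dBu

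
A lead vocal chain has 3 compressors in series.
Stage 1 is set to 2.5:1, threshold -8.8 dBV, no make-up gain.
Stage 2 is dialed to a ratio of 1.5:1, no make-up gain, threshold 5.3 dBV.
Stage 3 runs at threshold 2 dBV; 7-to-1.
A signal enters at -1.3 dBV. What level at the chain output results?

Stage 1: 7.5 dB above -8.8 dBV, reduced 2.5:1 to 3 dB above → -5.8 dBV.
Stage 2: below threshold (-5.8 ≤ 5.3); passes unchanged; output -5.8 dBV.
Stage 3: -5.8 dBV ≤ 2 dBV, so stage 3 doesn't engage; output -5.8 dBV.

-5.8 dBV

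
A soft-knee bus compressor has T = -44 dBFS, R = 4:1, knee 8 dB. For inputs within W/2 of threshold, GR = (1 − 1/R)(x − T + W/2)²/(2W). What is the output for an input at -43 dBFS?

-44.171875 dBFS

x − T + W/2 = -43 − (-44) + 4 = 5.
GR = (1 − 1/4) × 5² / 16 = 0.75 × 25 / 16 = 1.171875 dB.
Output = -43 − 1.171875 = -44.171875 dBFS.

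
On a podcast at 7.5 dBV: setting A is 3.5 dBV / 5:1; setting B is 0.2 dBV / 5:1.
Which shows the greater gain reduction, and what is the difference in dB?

B, by 2.64 dB

A: overshoot 4 dB → output overshoot 0.8 dB → GR 3.2 dB.
B: overshoot 7.3 dB → output overshoot 1.46 dB → GR 5.84 dB.
B applies 2.64 dB more gain reduction.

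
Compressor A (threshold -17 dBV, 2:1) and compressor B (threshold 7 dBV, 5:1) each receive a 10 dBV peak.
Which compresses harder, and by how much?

A, by 11.1 dB

A: overshoot 27 dB → output overshoot 13.5 dB → GR 13.5 dB.
B: overshoot 3 dB → output overshoot 0.6 dB → GR 2.4 dB.
A applies 11.1 dB more gain reduction.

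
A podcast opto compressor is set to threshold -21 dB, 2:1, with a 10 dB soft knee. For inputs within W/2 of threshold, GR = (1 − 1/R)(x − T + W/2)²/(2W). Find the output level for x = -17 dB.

x − T + W/2 = -17 − (-21) + 5 = 9.
GR = (1 − 1/2) × 9² / 20 = 0.5 × 81 / 20 = 2.025 dB.
Output = -17 − 2.025 = -19.025 dB.

-19.025 dB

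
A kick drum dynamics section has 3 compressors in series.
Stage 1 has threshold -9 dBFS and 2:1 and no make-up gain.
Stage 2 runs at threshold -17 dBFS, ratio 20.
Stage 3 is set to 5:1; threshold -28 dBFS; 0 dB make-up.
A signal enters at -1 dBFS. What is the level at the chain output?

-25.68 dBFS

Stage 1: -1 dBFS is 8 dB over -9 dBFS; at 2:1 that becomes 4 dB over, giving -5 dBFS.
Stage 2: -5 dBFS is 12 dB over -17 dBFS; at 20:1 that becomes 0.6 dB over, giving -16.4 dBFS.
Stage 3: -16.4 dBFS is 11.6 dB over -28 dBFS; at 5:1 that becomes 2.32 dB over, giving -25.68 dBFS.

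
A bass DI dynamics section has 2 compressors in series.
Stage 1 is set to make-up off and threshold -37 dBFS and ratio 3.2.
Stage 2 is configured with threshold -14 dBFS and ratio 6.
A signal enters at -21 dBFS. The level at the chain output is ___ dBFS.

Stage 1: -21 dBFS is 16 dB over -37 dBFS; at 3.2:1 that becomes 5 dB over, giving -32 dBFS.
Stage 2: below threshold (-32 ≤ -14); passes unchanged; output -32 dBFS.

-32 dBFS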